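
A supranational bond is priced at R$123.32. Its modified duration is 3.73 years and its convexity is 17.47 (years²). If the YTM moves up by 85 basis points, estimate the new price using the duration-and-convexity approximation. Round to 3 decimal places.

Duration effect: -D_mod·Δy = -3.73 × (+0.0085) = -0.031705
Convexity effect: ½·C·(Δy)² = 0.5 × 17.47 × (0.0085)² = +0.00063110375
ΔP/P ≈ -0.031705 + 0.00063110375 = -0.03107389625
New price ≈ 123.32 × (1 - 0.03107389625) = 119.48796711445.

R$119.488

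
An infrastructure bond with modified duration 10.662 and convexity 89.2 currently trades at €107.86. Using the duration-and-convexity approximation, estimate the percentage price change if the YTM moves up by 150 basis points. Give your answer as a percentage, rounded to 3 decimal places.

Duration effect: -D_mod·Δy = -10.662 × (+0.015) = -0.159930
Convexity effect: ½·C·(Δy)² = 0.5 × 89.2 × (0.015)² = +0.0100350
ΔP/P ≈ -0.159930 + 0.0100350 = -0.149895
= -14.9895%.

-14.990%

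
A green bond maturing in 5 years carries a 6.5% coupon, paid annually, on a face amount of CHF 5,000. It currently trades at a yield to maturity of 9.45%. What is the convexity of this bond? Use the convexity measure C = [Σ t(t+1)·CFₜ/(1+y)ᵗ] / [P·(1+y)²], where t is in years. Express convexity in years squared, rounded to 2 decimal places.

With y = 0.0945:
  t   CF        PV=CF/(1+0.0945)^t    t·PV        t(t+1)·PV
  1       325.00       296.9392       296.9392         593.8785
  2       325.00       271.3013       542.6025       1,627.8076
  3       325.00       247.8769       743.6307       2,974.5228
  4       325.00       226.4750       905.9001       4,529.5003
  5     5,325.00     3,390.3207    16,951.6036     101,709.6213
  Σ                  4,432.9131    19,440.6761     111,435.3306
P = 4,432.9131.
Convexity = Σ t(t+1)·PV / [P·(1+y)²] = 111,435.3306 / (4,432.9131 × 1.197930) = 20.98467.

20.98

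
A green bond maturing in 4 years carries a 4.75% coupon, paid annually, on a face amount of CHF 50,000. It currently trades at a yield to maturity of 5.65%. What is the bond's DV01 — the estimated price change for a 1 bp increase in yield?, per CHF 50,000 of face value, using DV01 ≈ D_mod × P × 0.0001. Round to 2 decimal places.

CHF 17.10

Periodic yield y = 0.0565.
  t   CF        PV=CF/(1+0.0565)^t    t·PV
  1     2,375.00     2,247.9886     2,247.9886
  2     2,375.00     2,127.7697     4,255.5393
  3     2,375.00     2,013.9798     6,041.9394
  4    52,375.00    42,038.3857   168,153.5428
  Σ                 48,428.1238   180,699.0101
P = 48,428.1238; D_Mac = 3.73128 yrs; D_mod = 3.53174 yrs.
DV01 ≈ 3.53174 × 48,428.1238 × 0.0001 = 17.103550.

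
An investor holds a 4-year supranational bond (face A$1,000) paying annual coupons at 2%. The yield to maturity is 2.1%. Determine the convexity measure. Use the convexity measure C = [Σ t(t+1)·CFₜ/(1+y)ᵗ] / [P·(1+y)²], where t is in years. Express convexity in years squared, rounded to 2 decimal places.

With y = 0.021:
  t   CF        PV=CF/(1+0.021)^t    t·PV        t(t+1)·PV
  1        20.00        19.5886        19.5886          39.1773
  2        20.00        19.1857        38.3715         115.1144
  3        20.00        18.7911        56.3734         225.4935
  4     1,020.00       938.6360     3,754.5440      18,772.7198
  Σ                    996.2015     3,868.8775      19,152.5050
P = 996.2015.
Convexity = Σ t(t+1)·PV / [P·(1+y)²] = 19,152.5050 / (996.2015 × 1.042441) = 18.44280.

18.44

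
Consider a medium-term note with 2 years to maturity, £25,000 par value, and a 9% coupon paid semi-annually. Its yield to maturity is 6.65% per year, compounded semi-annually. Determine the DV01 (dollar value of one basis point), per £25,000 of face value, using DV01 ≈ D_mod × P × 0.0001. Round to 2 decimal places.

Periodic yield y = 0.03325.
  t   CF        PV=CF/(1+0.03325)^t    t·PV
  1     1,125.00     1,088.7975     1,088.7975
  2     1,125.00     1,053.7600     2,107.5199
  3     1,125.00     1,019.8500     3,059.5499
  4    26,125.00    22,921.0571    91,684.2285
  Σ                 26,083.4645    97,940.0957
P = 26,083.4645; D_Mac = 3.75487 half-year periods = 1.87744 yrs; D_mod = 1.81702 yrs.
DV01 ≈ 1.81702 × 26,083.4645 × 0.0001 = 4.739419.

£4.74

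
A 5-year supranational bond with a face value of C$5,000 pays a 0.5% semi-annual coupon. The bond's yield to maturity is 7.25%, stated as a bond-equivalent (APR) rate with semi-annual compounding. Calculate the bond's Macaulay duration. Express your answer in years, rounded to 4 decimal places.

4.9313 years

Periodic yield y = 0.03625. Discount each cash flow and weight by its period:
  t   CF        PV=CF/(1+0.03625)^t    t·PV
  1        12.50        12.0627        12.0627
  2        12.50        11.6407        23.2815
  3        12.50        11.2335        33.7006
  4        12.50        10.8406        43.3623
  5        12.50        10.4613        52.3067
  6        12.50        10.0954        60.5723
  7        12.50         9.7422        68.1956
  8        12.50         9.4014        75.2114
  9        12.50         9.0725        81.6529
  10    5,012.50     3,510.8231    35,108.2312
  Σ                  3,605.3736    35,558.5772
Price P = Σ PV = 3,605.3736.
Macaulay duration = Σ(t·PV) / P = 35,558.5772 / 3,605.3736 = 9.86266 half-year periods.
In years: 9.86266 / 2 = 4.93133 years.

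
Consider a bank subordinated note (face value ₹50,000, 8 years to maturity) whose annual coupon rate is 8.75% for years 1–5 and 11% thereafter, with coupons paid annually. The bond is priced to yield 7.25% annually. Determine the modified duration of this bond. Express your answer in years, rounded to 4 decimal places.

5.7731 years

Periodic yield y = 0.0725. First find Macaulay duration:
  t   CF        PV=CF/(1+0.0725)^t    t·PV
  1     4,375.00     4,079.2541     4,079.2541
  2     4,375.00     3,803.5003     7,607.0006
  3     4,375.00     3,546.3872    10,639.1617
  4     4,375.00     3,306.6548    13,226.6190
  5     4,375.00     3,083.1280    15,415.6399
  6     5,500.00     3,613.9229    21,683.5375
  7     5,500.00     3,369.6251    23,587.3756
  8    55,500.00    31,704.0377   253,632.3019
  Σ                 56,506.5101   349,870.8904
P = 56,506.5101; Macaulay duration = 349,870.8904 / 56,506.5101 = 6.19169 years.
Modified duration = D_Mac / (1 + y) = 6.19169 / 1.0725 = 5.77314 years.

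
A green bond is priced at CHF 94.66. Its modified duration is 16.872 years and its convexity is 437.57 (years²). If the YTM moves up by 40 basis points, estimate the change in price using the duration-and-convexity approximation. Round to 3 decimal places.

-CHF 6.057

Duration effect: -D_mod·Δy = -16.872 × (+0.004) = -0.067488
Convexity effect: ½·C·(Δy)² = 0.5 × 437.57 × (0.004)² = +0.00350056
ΔP/P ≈ -0.067488 + 0.00350056 = -0.06398744
ΔP ≈ 94.66 × (-0.06398744) = -6.0570510704.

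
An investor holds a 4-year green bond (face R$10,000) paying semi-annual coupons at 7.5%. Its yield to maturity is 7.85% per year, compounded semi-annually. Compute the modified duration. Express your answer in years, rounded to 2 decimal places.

Periodic yield y = 0.03925. First find Macaulay duration:
  t   CF        PV=CF/(1+0.03925)^t    t·PV
  1       375.00       360.8371       360.8371
  2       375.00       347.2092       694.4184
  3       375.00       334.0959     1,002.2878
  4       375.00       321.4779     1,285.9116
  5       375.00       309.3365     1,546.6823
  6       375.00       297.6536     1,785.9213
  7       375.00       286.4119     2,004.8832
  8    10,375.00     7,624.7892    60,998.3134
  Σ                  9,881.8112    69,679.2551
P = 9,881.8112; Macaulay duration = 69,679.2551 / 9,881.8112 = 7.05126 half-year periods = 3.52563 years.
Modified duration = D_Mac / (1 + y) = 3.52563 / 1.03925 = 3.39248 years.

3.39 years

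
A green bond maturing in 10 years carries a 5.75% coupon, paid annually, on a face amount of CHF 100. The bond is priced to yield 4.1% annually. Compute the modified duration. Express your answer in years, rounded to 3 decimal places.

7.706 years

Periodic yield y = 0.041. First find Macaulay duration:
  t   CF        PV=CF/(1+0.041)^t    t·PV
  1         5.75         5.5235         5.5235
  2         5.75         5.3060        10.6120
  3         5.75         5.0970        15.2910
  4         5.75         4.8963        19.5851
  5         5.75         4.7034        23.5171
  6         5.75         4.5182        27.1091
  7         5.75         4.3402        30.3816
  8         5.75         4.1693        33.3543
  9         5.75         4.0051        36.0457
  10      105.75        70.7576       707.5760
  Σ                    113.3166       908.9954
P = 113.3166; Macaulay duration = 908.9954 / 113.3166 = 8.02173 years.
Modified duration = D_Mac / (1 + y) = 8.02173 / 1.041 = 7.70579 years.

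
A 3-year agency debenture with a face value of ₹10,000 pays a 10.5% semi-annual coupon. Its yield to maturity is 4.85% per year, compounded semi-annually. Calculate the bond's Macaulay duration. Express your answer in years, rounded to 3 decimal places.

Periodic yield y = 0.02425. Discount each cash flow and weight by its period:
  t   CF        PV=CF/(1+0.02425)^t    t·PV
  1       525.00       512.5702       512.5702
  2       525.00       500.4346     1,000.8693
  3       525.00       488.5864     1,465.7592
  4       525.00       477.0187     1,908.0748
  5       525.00       465.7249     2,328.6244
  6    10,525.00     9,115.6212    54,693.7271
  Σ                 11,559.9560    61,909.6250
Price P = Σ PV = 11,559.9560.
Macaulay duration = Σ(t·PV) / P = 61,909.6250 / 11,559.9560 = 5.35552 half-year periods.
In years: 5.35552 / 2 = 2.67776 years.

2.678 years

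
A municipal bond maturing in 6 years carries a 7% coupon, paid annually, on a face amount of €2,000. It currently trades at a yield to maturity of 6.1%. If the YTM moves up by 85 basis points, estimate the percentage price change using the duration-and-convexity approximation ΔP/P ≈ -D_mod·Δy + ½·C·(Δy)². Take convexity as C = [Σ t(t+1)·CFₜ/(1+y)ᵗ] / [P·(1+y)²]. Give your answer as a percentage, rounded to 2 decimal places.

-3.99%

With y = 0.061:
  t   CF        PV=CF/(1+0.061)^t    t·PV        t(t+1)·PV
  1       140.00       131.9510       131.9510         263.9020
  2       140.00       124.3647       248.7295         746.1884
  3       140.00       117.2146       351.6439       1,406.5758
  4       140.00       110.4756       441.9025       2,209.5127
  5       140.00       104.1241       520.6203       3,123.7220
  6     2,140.00     1,500.1043     9,000.6261      63,004.3826
  Σ                  2,088.2344    10,695.4734      70,754.2834
P = 2,088.2344; D_Mac = 5.12178 yrs; D_mod = 4.82731 yrs; C = 30.09835.
Duration effect: -4.82731 × (+0.0085) = -0.041032
Convexity effect: 0.5 × 30.09835 × (0.0085)² = +0.0010873
ΔP/P ≈ -0.041032 + 0.0010873 = -0.039945 = -3.9945%.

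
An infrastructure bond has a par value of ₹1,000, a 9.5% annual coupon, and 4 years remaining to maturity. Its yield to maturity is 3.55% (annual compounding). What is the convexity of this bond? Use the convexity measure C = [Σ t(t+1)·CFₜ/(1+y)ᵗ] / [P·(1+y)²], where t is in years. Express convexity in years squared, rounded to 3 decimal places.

15.915

With y = 0.0355:
  t   CF        PV=CF/(1+0.0355)^t    t·PV        t(t+1)·PV
  1        95.00        91.7431        91.7431         183.4862
  2        95.00        88.5979       177.1958         531.5874
  3        95.00        85.5605       256.6815       1,026.7260
  4     1,095.00       952.3875     3,809.5502      19,047.7509
  Σ                  1,218.2891     4,335.1706      20,789.5504
P = 1,218.2891.
Convexity = Σ t(t+1)·PV / [P·(1+y)²] = 20,789.5504 / (1,218.2891 × 1.072260) = 15.91456.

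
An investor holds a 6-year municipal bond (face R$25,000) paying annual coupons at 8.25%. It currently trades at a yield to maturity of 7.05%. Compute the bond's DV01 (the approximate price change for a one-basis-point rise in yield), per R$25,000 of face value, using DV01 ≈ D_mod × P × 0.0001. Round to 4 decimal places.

Periodic yield y = 0.0705.
  t   CF        PV=CF/(1+0.0705)^t    t·PV
  1     2,062.50     1,926.6698     1,926.6698
  2     2,062.50     1,799.7849     3,599.5699
  3     2,062.50     1,681.2564     5,043.7691
  4     2,062.50     1,570.5337     6,282.1350
  5     2,062.50     1,467.1030     7,335.5149
  6    27,062.50    17,982.4095   107,894.4572
  Σ                 26,427.7573   132,082.1158
P = 26,427.7573; D_Mac = 4.99786 yrs; D_mod = 4.66871 yrs.
DV01 ≈ 4.66871 × 26,427.7573 × 0.0001 = 12.338357.

R$12.3384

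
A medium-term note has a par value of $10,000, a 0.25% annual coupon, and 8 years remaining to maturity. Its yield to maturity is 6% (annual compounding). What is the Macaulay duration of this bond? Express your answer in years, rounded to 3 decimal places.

7.908 years

Periodic yield y = 0.06. Discount each cash flow and weight by its year:
  t   CF        PV=CF/(1+0.06)^t    t·PV
  1        25.00        23.5849        23.5849
  2        25.00        22.2499        44.4998
  3        25.00        20.9905        62.9714
  4        25.00        19.8023        79.2094
  5        25.00        18.6815        93.4073
  6        25.00        17.6240       105.7441
  7        25.00        16.6264       116.3850
  8    10,025.00     6,289.8090    50,318.4722
  Σ                  6,429.3686    50,844.2741
Price P = Σ PV = 6,429.3686.
Macaulay duration = Σ(t·PV) / P = 50,844.2741 / 6,429.3686 = 7.90813 years.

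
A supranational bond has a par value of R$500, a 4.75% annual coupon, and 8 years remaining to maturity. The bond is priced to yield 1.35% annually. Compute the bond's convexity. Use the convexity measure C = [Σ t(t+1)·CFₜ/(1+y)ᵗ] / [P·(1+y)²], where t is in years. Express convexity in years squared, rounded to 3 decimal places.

58.250

With y = 0.0135:
  t   CF        PV=CF/(1+0.0135)^t    t·PV        t(t+1)·PV
  1        23.75        23.4336        23.4336          46.8673
  2        23.75        23.1215        46.2430         138.7290
  3        23.75        22.8135        68.4406         273.7623
  4        23.75        22.5096        90.0386         450.1929
  5        23.75        22.2098       111.0491         666.2943
  6        23.75        21.9140       131.4838         920.3868
  7        23.75        21.6221       151.3545       1,210.8361
  8       523.75       470.4722     3,763.7780      33,874.0019
  Σ                    628.0964     4,385.8212      37,581.0706
P = 628.0964.
Convexity = Σ t(t+1)·PV / [P·(1+y)²] = 37,581.0706 / (628.0964 × 1.027182) = 58.24992.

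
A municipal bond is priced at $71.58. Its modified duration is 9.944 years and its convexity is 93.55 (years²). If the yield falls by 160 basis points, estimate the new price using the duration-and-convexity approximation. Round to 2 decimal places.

Duration effect: -D_mod·Δy = -9.944 × (-0.016) = +0.159104
Convexity effect: ½·C·(Δy)² = 0.5 × 93.55 × (-0.016)² = +0.0119744
ΔP/P ≈ +0.159104 + 0.0119744 = +0.1710784
New price ≈ 71.58 × (1 + 0.1710784) = 83.825791872.

$83.83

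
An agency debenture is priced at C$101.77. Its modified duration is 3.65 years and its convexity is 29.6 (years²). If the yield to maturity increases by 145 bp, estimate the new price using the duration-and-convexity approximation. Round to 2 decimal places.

C$96.70

Duration effect: -D_mod·Δy = -3.65 × (+0.0145) = -0.052925
Convexity effect: ½·C·(Δy)² = 0.5 × 29.6 × (0.0145)² = +0.0031117
ΔP/P ≈ -0.052925 + 0.0031117 = -0.0498133
New price ≈ 101.77 × (1 - 0.0498133) = 96.700500459.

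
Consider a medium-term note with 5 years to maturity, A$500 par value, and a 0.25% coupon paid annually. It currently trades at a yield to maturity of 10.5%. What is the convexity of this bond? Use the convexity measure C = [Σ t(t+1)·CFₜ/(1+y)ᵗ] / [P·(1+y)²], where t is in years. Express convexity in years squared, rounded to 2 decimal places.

24.35

With y = 0.105:
  t   CF        PV=CF/(1+0.105)^t    t·PV        t(t+1)·PV
  1         1.25         1.1312         1.1312           2.2624
  2         1.25         1.0237         2.0475           6.1424
  3         1.25         0.9265         2.7794          11.1174
  4         1.25         0.8384         3.3537          16.7684
  5       501.25       304.2587     1,521.2935       9,127.7608
  Σ                    308.1785     1,530.6052       9,164.0514
P = 308.1785.
Convexity = Σ t(t+1)·PV / [P·(1+y)²] = 9,164.0514 / (308.1785 × 1.221025) = 24.35346.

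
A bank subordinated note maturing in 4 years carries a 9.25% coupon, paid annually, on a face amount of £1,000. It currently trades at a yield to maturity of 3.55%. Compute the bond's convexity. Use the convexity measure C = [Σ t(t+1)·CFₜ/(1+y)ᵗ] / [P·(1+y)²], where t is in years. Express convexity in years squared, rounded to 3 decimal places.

With y = 0.0355:
  t   CF        PV=CF/(1+0.0355)^t    t·PV        t(t+1)·PV
  1        92.50        89.3288        89.3288         178.6577
  2        92.50        86.2664       172.5327         517.5982
  3        92.50        83.3089       249.9267         999.7069
  4     1,092.50       950.2131     3,800.8526      19,004.2628
  Σ                  1,209.1172     4,312.6408      20,700.2256
P = 1,209.1172.
Convexity = Σ t(t+1)·PV / [P·(1+y)²] = 20,700.2256 / (1,209.1172 × 1.072260) = 15.96638.

15.966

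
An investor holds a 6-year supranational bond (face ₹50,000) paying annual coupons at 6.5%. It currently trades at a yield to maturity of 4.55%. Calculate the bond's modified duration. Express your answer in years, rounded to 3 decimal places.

4.974 years

Periodic yield y = 0.0455. First find Macaulay duration:
  t   CF        PV=CF/(1+0.0455)^t    t·PV
  1     3,250.00     3,108.5605     3,108.5605
  2     3,250.00     2,973.2764     5,946.5528
  3     3,250.00     2,843.8799     8,531.6397
  4     3,250.00     2,720.1147    10,880.4587
  5     3,250.00     2,601.7357    13,008.6785
  6    53,250.00    40,773.2556   244,639.5333
  Σ                 55,020.8227   286,115.4234
P = 55,020.8227; Macaulay duration = 286,115.4234 / 55,020.8227 = 5.20013 years.
Modified duration = D_Mac / (1 + y) = 5.20013 / 1.0455 = 4.97382 years.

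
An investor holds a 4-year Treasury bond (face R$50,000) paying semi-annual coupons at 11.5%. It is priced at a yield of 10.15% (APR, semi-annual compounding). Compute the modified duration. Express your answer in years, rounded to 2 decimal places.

3.17 years

Periodic yield y = 0.05075. First find Macaulay duration:
  t   CF        PV=CF/(1+0.05075)^t    t·PV
  1     2,875.00     2,736.1409     2,736.1409
  2     2,875.00     2,603.9884     5,207.9769
  3     2,875.00     2,478.2188     7,434.6565
  4     2,875.00     2,358.5238     9,434.0950
  5     2,875.00     2,244.6098    11,223.0490
  6     2,875.00     2,136.1978    12,817.1866
  7     2,875.00     2,033.0219    14,231.1533
  8    52,875.00    35,584.0349   284,672.2788
  Σ                 52,174.7362   347,756.5371
P = 52,174.7362; Macaulay duration = 347,756.5371 / 52,174.7362 = 6.66523 half-year periods = 3.33261 years.
Modified duration = D_Mac / (1 + y) = 3.33261 / 1.05075 = 3.17165 years.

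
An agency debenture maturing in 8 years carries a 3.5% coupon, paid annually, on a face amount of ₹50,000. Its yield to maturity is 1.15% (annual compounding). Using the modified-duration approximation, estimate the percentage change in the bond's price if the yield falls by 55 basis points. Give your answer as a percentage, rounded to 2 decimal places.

Periodic yield y = 0.0115. Modified duration first:
  t   CF        PV=CF/(1+0.0115)^t    t·PV
  1     1,750.00     1,730.1038     1,730.1038
  2     1,750.00     1,710.4338     3,420.8676
  3     1,750.00     1,690.9875     5,072.9624
  4     1,750.00     1,671.7622     6,687.0488
  5     1,750.00     1,652.7555     8,263.7775
  6     1,750.00     1,633.9649     9,803.7895
  7     1,750.00     1,615.3880    11,307.7157
  8    51,750.00    47,226.2278   377,809.8221
  Σ                 58,931.6234   424,096.0873
P = 58,931.6234; D_Mac = 7.19641 yrs; D_mod = 7.19641/(1+0.0115) = 7.11459 yrs.
ΔP/P ≈ -D_mod · Δy = -7.11459 × (-0.0055) = +0.039130 = +3.9130%.

+3.91%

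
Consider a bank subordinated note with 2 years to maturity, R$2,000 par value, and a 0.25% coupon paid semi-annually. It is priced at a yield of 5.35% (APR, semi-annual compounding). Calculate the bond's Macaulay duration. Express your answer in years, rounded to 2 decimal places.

2.00 years

Periodic yield y = 0.02675. Discount each cash flow and weight by its period:
  t   CF        PV=CF/(1+0.02675)^t    t·PV
  1         2.50         2.4349         2.4349
  2         2.50         2.3714         4.7429
  3         2.50         2.3096         6.9289
  4     2,002.50     1,801.8294     7,207.3178
  Σ                  1,808.9454     7,221.4244
Price P = Σ PV = 1,808.9454.
Macaulay duration = Σ(t·PV) / P = 7,221.4244 / 1,808.9454 = 3.99206 half-year periods.
In years: 3.99206 / 2 = 1.99603 years.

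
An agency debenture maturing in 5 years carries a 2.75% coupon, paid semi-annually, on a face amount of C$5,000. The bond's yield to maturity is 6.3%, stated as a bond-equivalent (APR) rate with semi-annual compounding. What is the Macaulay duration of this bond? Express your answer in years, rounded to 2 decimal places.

4.67 years

Periodic yield y = 0.0315. Discount each cash flow and weight by its period:
  t   CF        PV=CF/(1+0.0315)^t    t·PV
  1        68.75        66.6505        66.6505
  2        68.75        64.6151       129.2303
  3        68.75        62.6419       187.9257
  4        68.75        60.7290       242.9158
  5        68.75        58.8744       294.3720
  6        68.75        57.0765       342.4590
  7        68.75        55.3335       387.3344
  8        68.75        53.6437       429.1497
  9        68.75        52.0055       468.0499
  10    5,068.75     3,717.1368    37,171.3683
  Σ                  4,248.7070    39,719.4557
Price P = Σ PV = 4,248.7070.
Macaulay duration = Σ(t·PV) / P = 39,719.4557 / 4,248.7070 = 9.34860 half-year periods.
In years: 9.34860 / 2 = 4.67430 years.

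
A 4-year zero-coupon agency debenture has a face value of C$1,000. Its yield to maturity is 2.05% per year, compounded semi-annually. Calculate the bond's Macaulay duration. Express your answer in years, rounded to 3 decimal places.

4.000 years

A zero-coupon bond has a single cash flow at maturity, so its Macaulay duration equals its maturity: 4 years.
(Equivalently: 8 semi-annual periods ÷ 2 = 4 years.)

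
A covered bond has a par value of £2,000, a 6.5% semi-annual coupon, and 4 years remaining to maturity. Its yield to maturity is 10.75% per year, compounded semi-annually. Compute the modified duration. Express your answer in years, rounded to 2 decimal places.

3.37 years

Periodic yield y = 0.05375. First find Macaulay duration:
  t   CF        PV=CF/(1+0.05375)^t    t·PV
  1        65.00        61.6845        61.6845
  2        65.00        58.5380       117.0761
  3        65.00        55.5521       166.6563
  4        65.00        52.7185       210.8740
  5        65.00        50.0294       250.1471
  6        65.00        47.4775       284.8650
  7        65.00        45.0558       315.3903
  8     2,065.00     1,358.3740    10,866.9919
  Σ                  1,729.4298    12,273.6851
P = 1,729.4298; Macaulay duration = 12,273.6851 / 1,729.4298 = 7.09695 half-year periods = 3.54848 years.
Modified duration = D_Mac / (1 + y) = 3.54848 / 1.05375 = 3.36748 years.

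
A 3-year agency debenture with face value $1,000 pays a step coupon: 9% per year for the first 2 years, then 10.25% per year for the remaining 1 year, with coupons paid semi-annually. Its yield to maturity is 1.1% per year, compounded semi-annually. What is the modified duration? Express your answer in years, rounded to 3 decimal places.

Periodic yield y = 0.0055. First find Macaulay duration:
  t   CF        PV=CF/(1+0.0055)^t    t·PV
  1        45.00        44.7539        44.7539
  2        45.00        44.5091        89.0181
  3        45.00        44.2656       132.7968
  4        45.00        44.0235       176.0939
  5        51.25        49.8636       249.3179
  6     1,051.25     1,017.2169     6,103.3013
  Σ                  1,244.6324     6,795.2818
P = 1,244.6324; Macaulay duration = 6,795.2818 / 1,244.6324 = 5.45967 half-year periods = 2.72983 years.
Modified duration = D_Mac / (1 + y) = 2.72983 / 1.0055 = 2.71490 years.

2.715 years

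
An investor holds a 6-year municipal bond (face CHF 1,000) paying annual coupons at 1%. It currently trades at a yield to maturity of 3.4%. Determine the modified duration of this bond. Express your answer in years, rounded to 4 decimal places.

Periodic yield y = 0.034. First find Macaulay duration:
  t   CF        PV=CF/(1+0.034)^t    t·PV
  1        10.00         9.6712         9.6712
  2        10.00         9.3532        18.7063
  3        10.00         9.0456        27.1369
  4        10.00         8.7482        34.9927
  5        10.00         8.4605        42.3026
  6     1,010.00       826.4149     4,958.4894
  Σ                    871.6936     5,091.2992
P = 871.6936; Macaulay duration = 5,091.2992 / 871.6936 = 5.84070 years.
Modified duration = D_Mac / (1 + y) = 5.84070 / 1.034 = 5.64864 years.

5.6486 years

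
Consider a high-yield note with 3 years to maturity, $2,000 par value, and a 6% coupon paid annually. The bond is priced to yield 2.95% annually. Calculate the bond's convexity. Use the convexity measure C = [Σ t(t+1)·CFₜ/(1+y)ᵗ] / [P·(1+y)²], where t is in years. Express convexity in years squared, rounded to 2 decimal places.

With y = 0.0295:
  t   CF        PV=CF/(1+0.0295)^t    t·PV        t(t+1)·PV
  1       120.00       116.5614       116.5614         233.1229
  2       120.00       113.2214       226.4428         679.3284
  3     2,120.00     1,942.9285     5,828.7854      23,315.1414
  Σ                  2,172.7113     6,171.7896      24,227.5927
P = 2,172.7113.
Convexity = Σ t(t+1)·PV / [P·(1+y)²] = 24,227.5927 / (2,172.7113 × 1.059870) = 10.52096.

10.52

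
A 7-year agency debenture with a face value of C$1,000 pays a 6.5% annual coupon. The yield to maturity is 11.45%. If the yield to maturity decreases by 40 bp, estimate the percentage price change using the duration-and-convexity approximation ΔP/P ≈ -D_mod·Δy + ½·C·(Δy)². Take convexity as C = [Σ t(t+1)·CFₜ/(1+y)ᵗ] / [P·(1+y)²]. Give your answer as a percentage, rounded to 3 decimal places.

With y = 0.1145:
  t   CF        PV=CF/(1+0.1145)^t    t·PV        t(t+1)·PV
  1        65.00        58.3221        58.3221         116.6442
  2        65.00        52.3303       104.6606         313.9818
  3        65.00        46.9541       140.8622         563.4487
  4        65.00        42.1302       168.5206         842.6031
  5        65.00        37.8018       189.0092       1,134.0553
  6        65.00        33.9182       203.5093       1,424.5648
  7     1,065.00       498.6423     3,490.4959      27,923.9676
  Σ                    770.0990     4,355.3799      32,319.2656
P = 770.0990; D_Mac = 5.65561 yrs; D_mod = 5.07457 yrs; C = 33.78740.
Duration effect: -5.07457 × (-0.004) = +0.020298
Convexity effect: 0.5 × 33.78740 × (-0.004)² = +0.0002703
ΔP/P ≈ +0.020298 + 0.0002703 = +0.020569 = +2.0569%.

+2.057%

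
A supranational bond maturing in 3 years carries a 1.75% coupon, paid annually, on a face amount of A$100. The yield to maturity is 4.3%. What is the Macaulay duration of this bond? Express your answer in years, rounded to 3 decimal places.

Periodic yield y = 0.043. Discount each cash flow and weight by its year:
  t   CF        PV=CF/(1+0.043)^t    t·PV
  1         1.75         1.6779         1.6779
  2         1.75         1.6087         3.2174
  3       101.75        89.6771       269.0313
  Σ                     92.9636       273.9265
Price P = Σ PV = 92.9636.
Macaulay duration = Σ(t·PV) / P = 273.9265 / 92.9636 = 2.94660 years.

2.947 years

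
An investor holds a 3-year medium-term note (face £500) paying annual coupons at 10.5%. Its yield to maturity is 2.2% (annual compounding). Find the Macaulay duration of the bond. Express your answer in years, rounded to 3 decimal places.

2.753 years

Periodic yield y = 0.022. Discount each cash flow and weight by its year:
  t   CF        PV=CF/(1+0.022)^t    t·PV
  1        52.50        51.3699        51.3699
  2        52.50        50.2641       100.5281
  3       552.50       517.5825     1,552.7475
  Σ                    619.2164     1,704.6455
Price P = Σ PV = 619.2164.
Macaulay duration = Σ(t·PV) / P = 1,704.6455 / 619.2164 = 2.75291 years.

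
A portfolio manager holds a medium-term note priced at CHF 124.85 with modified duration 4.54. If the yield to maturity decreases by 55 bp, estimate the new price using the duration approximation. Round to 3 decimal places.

CHF 127.968

Duration approximation: ΔP/P ≈ -D_mod · Δy = -4.54 × (-0.0055) = +0.024970.
New price ≈ 124.85 × (1 + 0.024970) = 127.9675045.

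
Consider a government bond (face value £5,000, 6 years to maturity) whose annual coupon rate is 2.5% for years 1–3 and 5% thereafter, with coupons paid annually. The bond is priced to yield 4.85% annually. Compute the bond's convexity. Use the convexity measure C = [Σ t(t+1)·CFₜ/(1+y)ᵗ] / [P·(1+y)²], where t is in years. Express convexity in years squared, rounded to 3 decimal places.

With y = 0.0485:
  t   CF        PV=CF/(1+0.0485)^t    t·PV        t(t+1)·PV
  1       125.00       119.2179       119.2179         238.4359
  2       125.00       113.7033       227.4066         682.2199
  3       125.00       108.4438       325.3314       1,301.3255
  4       250.00       206.8551       827.4205       4,137.1023
  5       250.00       197.2867       986.4336       5,918.6014
  6     5,250.00     3,951.3791    23,708.2744     165,957.9207
  Σ                  4,696.8859    26,194.0844     178,235.6058
P = 4,696.8859.
Convexity = Σ t(t+1)·PV / [P·(1+y)²] = 178,235.6058 / (4,696.8859 × 1.099352) = 34.51816.

34.518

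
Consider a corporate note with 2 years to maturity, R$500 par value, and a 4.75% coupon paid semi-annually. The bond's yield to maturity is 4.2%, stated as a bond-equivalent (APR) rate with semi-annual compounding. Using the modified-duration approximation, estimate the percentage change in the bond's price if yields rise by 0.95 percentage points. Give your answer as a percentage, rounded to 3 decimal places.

Periodic yield y = 0.021. Modified duration first:
  t   CF        PV=CF/(1+0.021)^t    t·PV
  1       11.875        11.6308        11.6308
  2       11.875        11.3915        22.7831
  3       11.875        11.1572        33.4717
  4      511.875       471.0434     1,884.1737
  Σ                    505.2229     1,952.0592
P = 505.2229; D_Mac = 3.86376 half-year periods = 1.93188 yrs; D_mod = 1.93188/(1+0.021) = 1.89214 yrs.
ΔP/P ≈ -D_mod · Δy = -1.89214 × (+0.0095) = -0.017975 = -1.7975%.

-1.798%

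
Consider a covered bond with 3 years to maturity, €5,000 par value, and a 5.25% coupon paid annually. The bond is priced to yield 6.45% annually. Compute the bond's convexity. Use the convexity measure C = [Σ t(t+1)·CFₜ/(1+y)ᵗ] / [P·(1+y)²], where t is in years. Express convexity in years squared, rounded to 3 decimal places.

With y = 0.0645:
  t   CF        PV=CF/(1+0.0645)^t    t·PV        t(t+1)·PV
  1       262.50       246.5946       246.5946         493.1893
  2       262.50       231.6530       463.3061       1,389.9182
  3     5,262.50     4,362.6976    13,088.0928      52,352.3713
  Σ                  4,840.9453    13,797.9935      54,235.4787
P = 4,840.9453.
Convexity = Σ t(t+1)·PV / [P·(1+y)²] = 54,235.4787 / (4,840.9453 × 1.133160) = 9.88694.

9.887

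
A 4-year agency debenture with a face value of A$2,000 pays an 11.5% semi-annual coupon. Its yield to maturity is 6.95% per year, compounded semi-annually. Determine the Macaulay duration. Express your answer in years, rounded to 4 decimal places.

3.3707 years

Periodic yield y = 0.03475. Discount each cash flow and weight by its period:
  t   CF        PV=CF/(1+0.03475)^t    t·PV
  1       115.00       111.1380       111.1380
  2       115.00       107.4056       214.8112
  3       115.00       103.7986       311.3958
  4       115.00       100.3127       401.2510
  5       115.00        96.9439       484.7197
  6       115.00        93.6883       562.1296
  7       115.00        90.5419       633.7936
  8     2,115.00     1,609.2625    12,874.1000
  Σ                  2,313.0916    15,593.3389
Price P = Σ PV = 2,313.0916.
Macaulay duration = Σ(t·PV) / P = 15,593.3389 / 2,313.0916 = 6.74134 half-year periods.
In years: 6.74134 / 2 = 3.37067 years.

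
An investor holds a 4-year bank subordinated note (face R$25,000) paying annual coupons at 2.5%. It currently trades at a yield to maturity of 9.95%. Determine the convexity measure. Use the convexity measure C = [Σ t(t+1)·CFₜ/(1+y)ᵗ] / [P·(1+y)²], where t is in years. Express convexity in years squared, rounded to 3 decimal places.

15.624

With y = 0.0995:
  t   CF        PV=CF/(1+0.0995)^t    t·PV        t(t+1)·PV
  1       625.00       568.4402       568.4402       1,136.8804
  2       625.00       516.9988     1,033.9976       3,101.9929
  3       625.00       470.2127     1,410.6380       5,642.5519
  4    25,625.00    17,534.0782    70,136.3128     350,681.5641
  Σ                 19,089.7299    73,149.3886     360,562.9893
P = 19,089.7299.
Convexity = Σ t(t+1)·PV / [P·(1+y)²] = 360,562.9893 / (19,089.7299 × 1.208900) = 15.62395.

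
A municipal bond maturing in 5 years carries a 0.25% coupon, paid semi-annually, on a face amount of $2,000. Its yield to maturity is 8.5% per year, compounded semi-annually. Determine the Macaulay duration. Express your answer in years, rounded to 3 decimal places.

Periodic yield y = 0.0425. Discount each cash flow and weight by its period:
  t   CF        PV=CF/(1+0.0425)^t    t·PV
  1         2.50         2.3981         2.3981
  2         2.50         2.3003         4.6006
  3         2.50         2.2065         6.6196
  4         2.50         2.1166         8.4663
  5         2.50         2.0303        10.1515
  6         2.50         1.9475        11.6852
  7         2.50         1.8681        13.0769
  8         2.50         1.7920        14.3358
  9         2.50         1.7189        15.4703
  10    2,002.50     1,320.7234    13,207.2345
  Σ                  1,339.1018    13,294.0388
Price P = Σ PV = 1,339.1018.
Macaulay duration = Σ(t·PV) / P = 13,294.0388 / 1,339.1018 = 9.92758 half-year periods.
In years: 9.92758 / 2 = 4.96379 years.

4.964 years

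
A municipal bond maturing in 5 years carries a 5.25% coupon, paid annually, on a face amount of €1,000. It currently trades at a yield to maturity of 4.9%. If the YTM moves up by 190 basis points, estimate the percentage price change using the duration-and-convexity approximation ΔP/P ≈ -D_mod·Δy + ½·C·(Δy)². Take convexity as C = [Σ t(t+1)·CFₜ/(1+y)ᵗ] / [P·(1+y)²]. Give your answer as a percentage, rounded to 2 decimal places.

With y = 0.049:
  t   CF        PV=CF/(1+0.049)^t    t·PV        t(t+1)·PV
  1        52.50        50.0477        50.0477         100.0953
  2        52.50        47.7099        95.4198         286.2593
  3        52.50        45.4813       136.4439         545.7756
  4        52.50        43.3568       173.4273         867.1363
  5     1,052.50       828.5995     4,142.9975      24,857.9848
  Σ                  1,015.1951     4,598.3360      26,657.2512
P = 1,015.1951; D_Mac = 4.52951 yrs; D_mod = 4.31793 yrs; C = 23.86244.
Duration effect: -4.31793 × (+0.019) = -0.082041
Convexity effect: 0.5 × 23.86244 × (0.019)² = +0.0043072
ΔP/P ≈ -0.082041 + 0.0043072 = -0.077734 = -7.7734%.

-7.77%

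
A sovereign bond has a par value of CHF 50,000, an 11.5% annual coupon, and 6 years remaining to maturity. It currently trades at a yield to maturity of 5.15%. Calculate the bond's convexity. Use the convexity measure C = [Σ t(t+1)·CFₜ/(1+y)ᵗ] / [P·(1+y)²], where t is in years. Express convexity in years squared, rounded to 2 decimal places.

28.24

With y = 0.0515:
  t   CF        PV=CF/(1+0.0515)^t    t·PV        t(t+1)·PV
  1     5,750.00     5,468.3785     5,468.3785      10,936.7570
  2     5,750.00     5,200.5502    10,401.1003      31,203.3010
  3     5,750.00     4,945.8394    14,837.5183      59,350.0733
  4     5,750.00     4,703.6038    18,814.4154      94,072.0769
  5     5,750.00     4,473.2324    22,366.1619     134,196.9713
  6    55,750.00    41,246.7002   247,480.2009   1,732,361.4066
  Σ                 66,038.3045   319,367.7754   2,062,120.5861
P = 66,038.3045.
Convexity = Σ t(t+1)·PV / [P·(1+y)²] = 2,062,120.5861 / (66,038.3045 × 1.105652) = 28.24227.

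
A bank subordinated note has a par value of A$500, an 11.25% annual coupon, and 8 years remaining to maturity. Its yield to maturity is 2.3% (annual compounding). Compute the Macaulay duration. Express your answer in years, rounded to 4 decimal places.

6.2124 years

Periodic yield y = 0.023. Discount each cash flow and weight by its year:
  t   CF        PV=CF/(1+0.023)^t    t·PV
  1        56.25        54.9853        54.9853
  2        56.25        53.7491       107.4982
  3        56.25        52.5407       157.6220
  4        56.25        51.3594       205.4376
  5        56.25        50.2047       251.0235
  6        56.25        49.0760       294.4557
  7        56.25        47.9726       335.8081
  8       556.25       463.7297     3,709.8380
  Σ                    823.6175     5,116.6684
Price P = Σ PV = 823.6175.
Macaulay duration = Σ(t·PV) / P = 5,116.6684 / 823.6175 = 6.21243 years.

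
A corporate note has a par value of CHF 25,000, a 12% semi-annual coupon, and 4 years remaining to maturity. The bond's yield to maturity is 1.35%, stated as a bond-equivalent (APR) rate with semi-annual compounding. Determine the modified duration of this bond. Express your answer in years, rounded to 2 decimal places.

Periodic yield y = 0.00675. First find Macaulay duration:
  t   CF        PV=CF/(1+0.00675)^t    t·PV
  1     1,500.00     1,489.9429     1,489.9429
  2     1,500.00     1,479.9532     2,959.9064
  3     1,500.00     1,470.0305     4,410.0915
  4     1,500.00     1,460.1743     5,840.6973
  5     1,500.00     1,450.3842     7,251.9211
  6     1,500.00     1,440.6598     8,643.9586
  7     1,500.00     1,431.0005    10,017.0036
  8    26,500.00    25,111.5065   200,892.0519
  Σ                 35,333.6519   241,505.5734
P = 35,333.6519; Macaulay duration = 241,505.5734 / 35,333.6519 = 6.83500 half-year periods = 3.41750 years.
Modified duration = D_Mac / (1 + y) = 3.41750 / 1.00675 = 3.39459 years.

3.39 years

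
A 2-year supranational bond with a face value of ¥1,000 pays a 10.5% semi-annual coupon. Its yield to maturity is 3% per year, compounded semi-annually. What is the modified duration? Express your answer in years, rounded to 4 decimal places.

1.8382 years

Periodic yield y = 0.015. First find Macaulay duration:
  t   CF        PV=CF/(1+0.015)^t    t·PV
  1        52.50        51.7241        51.7241
  2        52.50        50.9597       101.9195
  3        52.50        50.2066       150.6199
  4     1,052.50       991.6489     3,966.5956
  Σ                  1,144.5394     4,270.8592
P = 1,144.5394; Macaulay duration = 4,270.8592 / 1,144.5394 = 3.73151 half-year periods = 1.86575 years.
Modified duration = D_Mac / (1 + y) = 1.86575 / 1.015 = 1.83818 years.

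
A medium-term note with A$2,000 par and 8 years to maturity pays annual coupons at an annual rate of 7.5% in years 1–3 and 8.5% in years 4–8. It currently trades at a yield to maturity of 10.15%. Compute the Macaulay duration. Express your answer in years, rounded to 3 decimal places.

Periodic yield y = 0.1015. Discount each cash flow and weight by its year:
  t   CF        PV=CF/(1+0.1015)^t    t·PV
  1       150.00       136.1779       136.1779
  2       150.00       123.6295       247.2591
  3       150.00       112.2374       336.7123
  4       170.00       115.4811       461.9244
  5       170.00       104.8399       524.1993
  6       170.00        95.1792       571.0750
  7       170.00        86.4087       604.8608
  8     2,170.00     1,001.3450     8,010.7598
  Σ                  1,775.2987    10,892.9686
Price P = Σ PV = 1,775.2987.
Macaulay duration = Σ(t·PV) / P = 10,892.9686 / 1,775.2987 = 6.13585 years.

6.136 years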